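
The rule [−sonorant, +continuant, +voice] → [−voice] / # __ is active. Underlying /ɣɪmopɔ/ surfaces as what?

The only segment in the rule's environment that also matches [−sonorant, +continuant, +voice] is /ɣ/. Applying [−voice] turns the voiced velar fricative into /x/ (voiceless velar fricative), giving [xɪmopɔ].

[xɪmopɔ]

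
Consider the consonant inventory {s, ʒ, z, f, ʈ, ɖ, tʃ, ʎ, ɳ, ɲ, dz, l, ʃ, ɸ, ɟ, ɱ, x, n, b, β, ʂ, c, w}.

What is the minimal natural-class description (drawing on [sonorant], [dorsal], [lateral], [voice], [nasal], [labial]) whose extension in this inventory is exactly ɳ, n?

[+nasal, -labial, -dorsal]

Every target segment is [+nasal], [-labial], [-dorsal]; each remaining inventory member fails at least one of these. Each conjunct is needed — [-labial, -dorsal] alone would also admit /s, ʒ, z, ʈ, …/; [+nasal, -dorsal] alone would also admit /ɱ/; [+nasal, -labial] alone would also admit /ɲ/ — and no other combination of two listed features has exactly this extension, so three is the minimum.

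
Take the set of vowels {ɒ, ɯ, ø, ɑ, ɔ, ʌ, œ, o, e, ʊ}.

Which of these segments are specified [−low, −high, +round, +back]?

ɔ, o

Eliminate segments failing any feature: /ɒ, ɑ/ are [+low]; /ɯ, ʊ/ are [+high]; /ø, œ/ are [−back]; /ʌ, e/ are [−round]. The remaining /ɔ, o/ satisfy [−low], [−high], [+round], [+back].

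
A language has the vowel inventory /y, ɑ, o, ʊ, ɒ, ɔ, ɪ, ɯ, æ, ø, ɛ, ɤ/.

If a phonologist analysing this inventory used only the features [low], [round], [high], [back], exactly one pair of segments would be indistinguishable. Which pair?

/ɔ/ (mid back rounded lax vowel) and /o/ (mid back rounded tense vowel) are both [−low], [+round], [−high], [+back], so none of the listed features separates them. (They do differ in [tense], which is not among the given features.) Every other pair in the inventory differs on at least one listed feature.

ɔ, o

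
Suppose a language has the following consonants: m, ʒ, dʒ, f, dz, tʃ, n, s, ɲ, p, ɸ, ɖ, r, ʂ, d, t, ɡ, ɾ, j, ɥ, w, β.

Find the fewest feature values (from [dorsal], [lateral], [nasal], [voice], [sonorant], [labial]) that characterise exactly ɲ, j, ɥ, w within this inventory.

Every target segment is [+sonorant], [+dorsal]; each remaining inventory member fails at least one of these. Each conjunct is needed — [+dorsal] alone would also admit /ɡ/; [+sonorant] alone would also admit /m, n, r, ɾ/ — and no other single listed feature has exactly this extension, so two is the minimum.

[+sonorant, +dorsal]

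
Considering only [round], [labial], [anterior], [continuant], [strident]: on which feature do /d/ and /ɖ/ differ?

[anterior]

/d/ is the voiced alveolar stop and /ɖ/ is the voiced retroflex stop. Both are [−round], [−labial], [−continuant], [−strident]. /d/ is [+anterior] while /ɖ/ is [−anterior], so the distinguishing feature is [anterior].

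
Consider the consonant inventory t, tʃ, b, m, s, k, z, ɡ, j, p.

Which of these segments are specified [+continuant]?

The [+continuant] segments here are /s, z, j/; the remaining /t, tʃ, b, m, k, ɡ, p/ are [-continuant].

s, z, j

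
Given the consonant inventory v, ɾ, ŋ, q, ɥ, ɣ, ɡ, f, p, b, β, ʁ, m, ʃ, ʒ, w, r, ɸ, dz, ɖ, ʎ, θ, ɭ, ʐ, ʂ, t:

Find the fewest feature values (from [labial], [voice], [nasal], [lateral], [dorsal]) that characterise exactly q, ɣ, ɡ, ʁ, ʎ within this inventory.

/q, ɣ, ɡ, ʁ, ʎ/ are all [-nasal], [-labial], [+dorsal], and no other segment in the inventory matches all three values. Dropping any one of them over-generates: [-labial, +dorsal] alone would also admit /ŋ/; [-nasal, +dorsal] alone would also admit /ɥ, w/; [-nasal, -labial] alone would also admit /ɾ, ʃ, ʒ, r, …/. No other combination of two listed features picks out exactly this set either, so fewer than three features will not do.

[-nasal, -labial, +dorsal]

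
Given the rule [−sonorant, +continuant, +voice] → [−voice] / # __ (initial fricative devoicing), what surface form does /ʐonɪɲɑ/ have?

The only segment in the rule's environment that also matches [−sonorant, +continuant, +voice] is /ʐ/. Applying [−voice] turns the voiced retroflex fricative into /ʂ/ (voiceless retroflex fricative), giving [ʂonɪɲɑ].

[ʂonɪɲɑ]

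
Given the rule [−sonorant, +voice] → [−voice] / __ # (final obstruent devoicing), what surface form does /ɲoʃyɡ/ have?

[ɲoʃyk]

Only the final segment /ɡ/ is both word-final and matches the structural description. It is a voiced velar stop, so [−sonorant, +voice] holds; changing it to [−voice] with all other features held fixed yields /k/ (voiceless velar stop). No other segment meets both the structural description and the environment, so the output is [ɲoʃyk].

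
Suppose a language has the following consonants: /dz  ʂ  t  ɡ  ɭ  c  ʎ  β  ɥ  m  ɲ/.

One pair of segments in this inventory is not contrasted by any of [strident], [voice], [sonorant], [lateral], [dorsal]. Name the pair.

/ɥ/ (labial-palatal glide) and /ɲ/ (palatal nasal) are both [−strident], [+voice], [+sonorant], [−lateral], [+dorsal], so none of the listed features separates them. (They do differ in [nasal], [continuant], [labial] and [round], which are not among the given features.) Every other pair in the inventory differs on at least one listed feature.

ɥ, ɲ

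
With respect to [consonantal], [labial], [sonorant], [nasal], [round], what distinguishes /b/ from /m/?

[sonorant], [nasal]

The two segments share [+consonantal], [+labial], [−round]. The only features from the list on which they differ: /b/ is [−sonorant] while /m/ is [+sonorant]; /b/ is [−nasal] while /m/ is [+nasal].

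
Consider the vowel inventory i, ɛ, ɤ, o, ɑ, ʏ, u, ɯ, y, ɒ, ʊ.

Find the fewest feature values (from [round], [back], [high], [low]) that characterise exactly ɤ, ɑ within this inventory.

The class [−high], [+back], [−round] has exactly /ɤ, ɑ/ as its extension in this inventory. No smaller conjunction from the listed features achieves this: [+back, −round] alone would also admit /ɯ/; [−high, −round] alone would also admit /ɛ/; [−high, +back] alone would also admit /o, ɒ/; and checking the remaining two-feature bundles turns up none with this extension.

[−high, +back, −round]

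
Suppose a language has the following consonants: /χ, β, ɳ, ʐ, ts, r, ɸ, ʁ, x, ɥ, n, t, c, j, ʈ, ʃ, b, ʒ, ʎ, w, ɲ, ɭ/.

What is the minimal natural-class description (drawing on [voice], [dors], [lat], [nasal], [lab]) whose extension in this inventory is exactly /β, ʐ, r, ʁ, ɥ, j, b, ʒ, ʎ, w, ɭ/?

/β, ʐ, r, ʁ, ɥ, j, b, ʒ, ʎ, w, ɭ/ are all [+voice], [-nasal], and no other segment in the inventory matches both values. Dropping any one of them over-generates: [-nasal] alone would also admit /χ, ts, ɸ, x, …/; [+voice] alone would also admit /ɳ, n, ɲ/. No other single listed feature picks out exactly this set either, so fewer than two features will not do.

[+voice, -nasal]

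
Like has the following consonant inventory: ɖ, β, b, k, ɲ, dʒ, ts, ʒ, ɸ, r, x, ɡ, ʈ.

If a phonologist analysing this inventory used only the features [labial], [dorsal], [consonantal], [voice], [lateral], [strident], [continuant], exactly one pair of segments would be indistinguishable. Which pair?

ɡ, ɲ

/ɡ/ (voiced velar stop) and /ɲ/ (palatal nasal) are both [−labial], [+dorsal], [+consonantal], [+voice], [−lateral], [−strident], [−continuant], so none of the listed features separates them. (They do differ in [sonorant], [nasal] and [back], which are not among the given features.) Every other pair in the inventory differs on at least one listed feature.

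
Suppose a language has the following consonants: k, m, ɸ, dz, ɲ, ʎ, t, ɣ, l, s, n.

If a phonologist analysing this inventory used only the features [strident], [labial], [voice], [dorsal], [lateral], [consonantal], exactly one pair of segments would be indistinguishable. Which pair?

On the given features, /ɣ/ and /ɲ/ have an identical profile: [-strident], [-labial], [+voice], [+dorsal], [-lateral], [+consonantal]. No other two segments in the inventory coincide on all 6 features. (They do differ in [sonorant], [nasal], [continuant] and [back], which are not among the given features.)

ɣ, ɲ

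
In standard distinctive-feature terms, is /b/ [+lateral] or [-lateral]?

As the voiced bilabial stop, /b/ is [-lateral].

[-lateral]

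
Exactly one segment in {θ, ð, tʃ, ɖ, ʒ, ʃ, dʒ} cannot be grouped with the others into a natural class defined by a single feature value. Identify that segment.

ɖ

[distributed] groups all but one: /ʒ, ð, dʒ, ʃ, tʃ, θ/ share [+distributed] while /ɖ/ (voiced retroflex stop) alone is [-distributed]. Removing any other segment would not leave a single-feature class that excludes it.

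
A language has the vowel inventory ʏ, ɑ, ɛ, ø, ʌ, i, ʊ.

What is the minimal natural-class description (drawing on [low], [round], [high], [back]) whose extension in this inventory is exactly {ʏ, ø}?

Every target segment is [−back], [+round]; each remaining inventory member fails at least one of these. Each conjunct is needed — [+round] alone would also admit /ʊ/; [−back] alone would also admit /ɛ, i/ — and no other single listed feature has exactly this extension, so two is the minimum.

[−back, +round]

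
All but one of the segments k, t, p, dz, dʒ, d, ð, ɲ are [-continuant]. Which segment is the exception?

Every segment except /ð/ is [-continuant]. /ð/ (voiced dental fricative) is [+continuant], so it is the exception.

ð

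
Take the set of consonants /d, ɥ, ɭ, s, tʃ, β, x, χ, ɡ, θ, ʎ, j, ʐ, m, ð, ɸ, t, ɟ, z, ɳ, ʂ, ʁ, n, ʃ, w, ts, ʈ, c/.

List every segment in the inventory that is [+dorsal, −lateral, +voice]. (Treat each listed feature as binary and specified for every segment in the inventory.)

Eliminate segments failing any feature: /d, ɭ, s, tʃ, β, θ, ʐ, m, ð, ɸ, t, z, ɳ, ʂ, n, ʃ, ts, ʈ/ are [−dorsal]; /x, χ, c/ are [−voice]; /ʎ/ is [+lateral]. The remaining /ɥ, ɡ, j, ɟ, ʁ, w/ satisfy [+dorsal], [−lateral], [+voice].

ɥ, ɡ, j, ɟ, ʁ, w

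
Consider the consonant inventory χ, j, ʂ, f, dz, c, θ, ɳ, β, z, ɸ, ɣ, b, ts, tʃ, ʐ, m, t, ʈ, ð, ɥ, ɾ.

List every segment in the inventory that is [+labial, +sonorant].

Among the inventory, the [+labial] segments are /f, β, ɸ, b, m, ɥ/.
Within that set, [+sonorant] leaves /m, ɥ/.

m, ɥ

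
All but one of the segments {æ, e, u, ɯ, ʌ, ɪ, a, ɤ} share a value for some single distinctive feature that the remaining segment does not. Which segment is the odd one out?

[round] groups all but one: /ɤ, ɯ, a, ʌ, æ, e, ɪ/ share [−round] while /u/ (high back rounded tense vowel) alone is [+round]. Removing any other segment would not leave a single-feature class that excludes it.

u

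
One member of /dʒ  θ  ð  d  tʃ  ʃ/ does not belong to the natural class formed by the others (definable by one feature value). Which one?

d

/dʒ, ʃ, tʃ, θ, ð/ are all [+distributed], but /d/ (voiced alveolar stop) is [−distributed]. No other single segment can be removed to leave a set sharing one feature value that the removed segment lacks, so /d/ is the odd one out.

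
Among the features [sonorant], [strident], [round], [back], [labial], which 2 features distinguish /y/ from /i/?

/y/ is the high front rounded tense vowel and /i/ is the high front unrounded tense vowel. Both are [+sonorant], [−strident], [−back]. /y/ is [+labial] while /i/ is [−labial]; /y/ is [+round] while /i/ is [−round], so the distinguishing features are [labial], [round].

[labial], [round]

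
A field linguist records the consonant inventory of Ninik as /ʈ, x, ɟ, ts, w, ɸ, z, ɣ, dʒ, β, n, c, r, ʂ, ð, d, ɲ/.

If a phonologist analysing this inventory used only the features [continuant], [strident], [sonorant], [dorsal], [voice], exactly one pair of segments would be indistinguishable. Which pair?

On the given features, /β/ and /ð/ have an identical profile: [+continuant], [−strident], [−sonorant], [−dorsal], [+voice]. No other two segments in the inventory coincide on all 5 features. (They do differ in [labial] and [coronal], which are not among the given features.)

β, ð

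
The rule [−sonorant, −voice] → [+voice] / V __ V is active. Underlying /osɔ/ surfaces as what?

/s/ satisfies [−sonorant, −voice] and sits in V __ V. The [+voice] counterpart of the voiceless alveolar fricative is /z/. Other segments in /osɔ/ either fail the structural description or are not in the environment, so the surface form is [ozɔ].

[ozɔ]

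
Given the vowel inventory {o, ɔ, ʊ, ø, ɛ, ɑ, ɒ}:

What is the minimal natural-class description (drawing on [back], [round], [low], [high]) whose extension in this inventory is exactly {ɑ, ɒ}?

[+low]

Every target segment is [+low] and no other inventory member is, so one feature is enough.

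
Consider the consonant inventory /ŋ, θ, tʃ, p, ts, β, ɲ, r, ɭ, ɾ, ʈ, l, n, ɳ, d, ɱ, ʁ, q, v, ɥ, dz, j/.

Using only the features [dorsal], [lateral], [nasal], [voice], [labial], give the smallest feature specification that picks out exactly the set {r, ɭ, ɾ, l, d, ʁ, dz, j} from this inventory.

Every target segment is [+voice], [−nasal], [−labial]; each remaining inventory member fails at least one of these. Each conjunct is needed — [−nasal, −labial] alone would also admit /θ, tʃ, ts, ʈ, …/; [+voice, −labial] alone would also admit /ŋ, ɲ, n, ɳ/; [+voice, −nasal] alone would also admit /β, v, ɥ/ — and no other combination of two listed features has exactly this extension, so three is the minimum.

[+voice, −nasal, −labial]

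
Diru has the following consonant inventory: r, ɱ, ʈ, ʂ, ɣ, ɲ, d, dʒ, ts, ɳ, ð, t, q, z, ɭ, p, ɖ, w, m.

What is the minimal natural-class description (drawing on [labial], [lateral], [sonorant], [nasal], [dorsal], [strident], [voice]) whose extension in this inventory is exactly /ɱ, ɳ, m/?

/ɱ, ɳ, m/ are all [+nasal], [−dorsal], and no other segment in the inventory matches both values. Dropping any one of them over-generates: [−dorsal] alone would also admit /r, ʈ, ʂ, d, …/; [+nasal] alone would also admit /ɲ/. No other single listed feature picks out exactly this set either, so fewer than two features will not do.

[+nasal, −dorsal]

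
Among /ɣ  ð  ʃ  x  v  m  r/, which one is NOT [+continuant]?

/m/ is the bilabial nasal, which is [−continuant]; the rest — /v, ɣ, ʃ, ð, x, r/ — are [+continuant].

m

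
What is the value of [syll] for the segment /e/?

As the mid front unrounded tense vowel, /e/ is [+syllabic].

[+syllabic]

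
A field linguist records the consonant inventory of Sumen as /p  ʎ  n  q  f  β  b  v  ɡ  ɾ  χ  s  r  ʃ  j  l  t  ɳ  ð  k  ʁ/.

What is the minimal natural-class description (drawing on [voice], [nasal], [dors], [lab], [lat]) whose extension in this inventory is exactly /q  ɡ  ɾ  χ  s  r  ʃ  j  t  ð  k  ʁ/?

[−nasal, −lat, −lab]

/q, ɡ, ɾ, χ, s, r, ʃ, j, t, ð, k, ʁ/ are all [−nasal], [−lateral], [−labial], and no other segment in the inventory matches all three values. Dropping any one of them over-generates: [−lateral, −labial] alone would also admit /n, ɳ/; [−nasal, −labial] alone would also admit /ʎ, l/; [−nasal, −lateral] alone would also admit /p, f, β, b, …/. No other combination of two listed features picks out exactly this set either, so fewer than three features will not do.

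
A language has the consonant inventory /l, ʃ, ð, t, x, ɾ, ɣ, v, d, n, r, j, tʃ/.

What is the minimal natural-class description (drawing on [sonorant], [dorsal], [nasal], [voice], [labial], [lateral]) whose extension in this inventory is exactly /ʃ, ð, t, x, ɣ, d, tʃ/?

The class [-sonorant], [-labial] has exactly /ʃ, ð, t, x, ɣ, d, tʃ/ as its extension in this inventory. No smaller conjunction from the listed features achieves this: [-labial] alone would also admit /l, ɾ, n, r, …/; [-sonorant] alone would also admit /v/; and checking the remaining single features turns up none with this extension.

[-sonorant, -labial]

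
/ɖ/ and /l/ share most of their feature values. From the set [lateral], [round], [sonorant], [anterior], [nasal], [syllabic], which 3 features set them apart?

[sonorant], [lateral], [anterior]

The two segments share [-round], [-nasal], [-syllabic]. The only features from the list on which they differ: /ɖ/ is [-sonorant] while /l/ is [+sonorant]; /ɖ/ is [-lateral] while /l/ is [+lateral]; /ɖ/ is [-anterior] while /l/ is [+anterior].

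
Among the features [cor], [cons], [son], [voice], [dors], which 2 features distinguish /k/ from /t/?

[coronal], [dorsal]

/k/ is the voiceless velar stop and /t/ is the voiceless alveolar stop. Both are [+consonantal], [−sonorant], [−voice]. /k/ is [−coronal] while /t/ is [+coronal]; /k/ is [+dorsal] while /t/ is [−dorsal], so the distinguishing features are [coronal], [dorsal].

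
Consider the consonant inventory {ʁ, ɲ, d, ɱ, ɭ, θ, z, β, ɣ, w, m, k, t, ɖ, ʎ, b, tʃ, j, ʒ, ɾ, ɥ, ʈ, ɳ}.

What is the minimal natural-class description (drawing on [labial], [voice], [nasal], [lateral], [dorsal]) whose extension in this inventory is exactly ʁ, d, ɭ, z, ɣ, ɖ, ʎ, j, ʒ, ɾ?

[+voice, -nasal, -labial]

/ʁ, d, ɭ, z, ɣ, ɖ, ʎ, j, ʒ, ɾ/ are all [+voice], [-nasal], [-labial], and no other segment in the inventory matches all three values. Dropping any one of them over-generates: [-nasal, -labial] alone would also admit /θ, k, t, tʃ, …/; [+voice, -labial] alone would also admit /ɲ, ɳ/; [+voice, -nasal] alone would also admit /β, w, b, ɥ/. No other combination of two listed features picks out exactly this set either, so fewer than three features will not do.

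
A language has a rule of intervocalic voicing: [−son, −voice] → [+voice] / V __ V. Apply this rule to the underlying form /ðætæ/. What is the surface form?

Only /t/ occurs between two vowels (/æ/ __ /æ/) and matches the structural description. It is a voiceless alveolar stop, so [−son, −voice] holds; changing it to [+voice] with all other features held fixed yields /d/ (voiced alveolar stop). No other segment meets both the structural description and the environment, so the output is [ðædæ].

[ðædæ]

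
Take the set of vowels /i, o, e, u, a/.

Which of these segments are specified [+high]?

i, u

The [+high] segments here are /i, u/; the remaining /o, e, a/ are [−high].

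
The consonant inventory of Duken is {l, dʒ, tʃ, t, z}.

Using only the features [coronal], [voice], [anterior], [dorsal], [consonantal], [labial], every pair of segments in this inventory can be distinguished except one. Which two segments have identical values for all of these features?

l, z

/l/ (alveolar lateral approximant) and /z/ (voiced alveolar fricative) are both [+coronal], [+voice], [+anterior], [-dorsal], [+consonantal], [-labial], so none of the listed features separates them. (They do differ in [sonorant], [lateral] and [strident], which are not among the given features.) Every other pair in the inventory differs on at least one listed feature.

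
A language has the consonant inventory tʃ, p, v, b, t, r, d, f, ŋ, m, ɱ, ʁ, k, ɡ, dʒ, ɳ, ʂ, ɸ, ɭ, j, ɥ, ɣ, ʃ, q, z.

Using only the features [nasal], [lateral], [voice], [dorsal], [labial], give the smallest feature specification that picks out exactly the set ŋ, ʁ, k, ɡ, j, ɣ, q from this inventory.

The class [−labial], [+dorsal] has exactly /ŋ, ʁ, k, ɡ, j, ɣ, q/ as its extension in this inventory. No smaller conjunction from the listed features achieves this: [+dorsal] alone would also admit /ɥ/; [−labial] alone would also admit /tʃ, t, r, d, …/; and checking the remaining single features turns up none with this extension.

[−labial, +dorsal]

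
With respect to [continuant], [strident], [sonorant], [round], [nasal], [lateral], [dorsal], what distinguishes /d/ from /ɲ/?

/d/ (voiced alveolar stop) and /ɲ/ (palatal nasal) agree on [−continuant], [−strident], [−round], [−lateral]. They differ on [sonorant] (/d/ [−], /ɲ/ [+]), [nasal] (/d/ [−], /ɲ/ [+]), [dorsal] (/d/ [−], /ɲ/ [+]).

[sonorant], [nasal], [dorsal]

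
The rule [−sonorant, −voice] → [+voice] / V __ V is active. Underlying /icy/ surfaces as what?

/c/ satisfies [−sonorant, −voice] and sits in V __ V. The [+voice] counterpart of the voiceless palatal stop is /ɟ/. Other segments in /icy/ either fail the structural description or are not in the environment, so the surface form is [iɟy].

[iɟy]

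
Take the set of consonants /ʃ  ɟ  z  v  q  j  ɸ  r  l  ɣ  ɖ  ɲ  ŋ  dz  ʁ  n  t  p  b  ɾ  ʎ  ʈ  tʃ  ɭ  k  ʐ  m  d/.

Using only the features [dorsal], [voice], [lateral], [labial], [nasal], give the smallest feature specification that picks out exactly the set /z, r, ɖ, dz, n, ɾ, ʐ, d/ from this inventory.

The class [+voice], [−lateral], [−labial], [−dorsal] has exactly /z, r, ɖ, dz, n, ɾ, ʐ, d/ as its extension in this inventory. No smaller conjunction from the listed features achieves this: [−lateral, −labial, −dorsal] alone would also admit /ʃ, t, ʈ, tʃ/; [+voice, −labial, −dorsal] alone would also admit /l, ɭ/; [+voice, −lateral, −dorsal] alone would also admit /v, b, m/; [+voice, −lateral, −labial] alone would also admit /ɟ, j, ɣ, ɲ, …/; and checking the remaining three-feature bundles turns up none with this extension.

[+voice, −lateral, −labial, −dorsal]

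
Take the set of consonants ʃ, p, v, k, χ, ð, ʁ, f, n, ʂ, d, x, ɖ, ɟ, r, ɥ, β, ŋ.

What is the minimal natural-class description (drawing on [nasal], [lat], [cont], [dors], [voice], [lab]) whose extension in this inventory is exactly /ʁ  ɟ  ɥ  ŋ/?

The class [+voice], [+dorsal] has exactly /ʁ, ɟ, ɥ, ŋ/ as its extension in this inventory. No smaller conjunction from the listed features achieves this: [+dorsal] alone would also admit /k, χ, x/; [+voice] alone would also admit /v, ð, n, d, …/; and checking the remaining single features turns up none with this extension.

[+voice, +dors]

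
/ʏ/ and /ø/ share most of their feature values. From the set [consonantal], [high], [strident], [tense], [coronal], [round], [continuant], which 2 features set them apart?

[high], [tense]

The two segments share [-consonantal], [-strident], [-coronal], [+round], [+continuant]. The only features from the list on which they differ: /ʏ/ is [+high] while /ø/ is [-high]; /ʏ/ is [-tense] while /ø/ is [+tense].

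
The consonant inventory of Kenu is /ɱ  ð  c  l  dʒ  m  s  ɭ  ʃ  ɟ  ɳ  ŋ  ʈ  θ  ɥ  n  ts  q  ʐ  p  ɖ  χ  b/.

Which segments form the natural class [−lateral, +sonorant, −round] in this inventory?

Among the inventory, the [−lateral] segments are /ɱ, ð, c, dʒ, m, s, ʃ, ɟ, ɳ, ŋ, ʈ, θ, ɥ, n, ts, q, ʐ, p, ɖ, χ, b/.
Within that set, [+sonorant] gives /ɱ, m, ɳ, ŋ, ɥ, n/.
Intersecting with [−round] leaves /ɱ, m, ɳ, ŋ, n/.

ɱ, m, ɳ, ŋ, n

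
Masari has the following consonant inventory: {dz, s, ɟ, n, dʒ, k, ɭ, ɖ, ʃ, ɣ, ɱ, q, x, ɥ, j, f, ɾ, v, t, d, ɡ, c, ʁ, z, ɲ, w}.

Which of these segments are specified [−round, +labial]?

Eliminate segments failing any feature: /dz, s, ɟ, n, dʒ, k, ɭ, ɖ, ʃ, ɣ, q, x, j, ɾ, t, d, ɡ, c, ʁ, z, ɲ/ are [−labial]; /ɥ, w/ are [+round]. The remaining /ɱ, f, v/ satisfy [−round], [+labial].

ɱ, f, v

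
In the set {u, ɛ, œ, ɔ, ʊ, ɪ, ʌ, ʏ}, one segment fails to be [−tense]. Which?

u

/ʌ, ʊ, ɔ, œ, ʏ, ɪ, ɛ/ are all [−tense]; /u/ (high back rounded tense vowel) is [+tense].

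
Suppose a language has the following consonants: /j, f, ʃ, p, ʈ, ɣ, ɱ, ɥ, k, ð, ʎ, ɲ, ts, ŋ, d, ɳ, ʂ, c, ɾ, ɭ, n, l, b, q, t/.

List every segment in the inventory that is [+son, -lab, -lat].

j, ɲ, ŋ, ɳ, ɾ, n

Checking each segment against [+sonorant], [-labial], [-lateral]: /j/ (palatal glide), /ɲ/ (palatal nasal), /ŋ/ (velar nasal), /ɳ/ (retroflex nasal), /ɾ/ (alveolar tap), /n/ (alveolar nasal) satisfy every feature; every other segment in the inventory fails at least one.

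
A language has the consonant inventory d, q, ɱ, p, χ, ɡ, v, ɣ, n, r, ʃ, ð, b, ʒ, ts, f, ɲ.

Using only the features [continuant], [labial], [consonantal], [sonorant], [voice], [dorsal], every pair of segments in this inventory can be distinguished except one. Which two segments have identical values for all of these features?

ð, ʒ

On the given features, /ð/ and /ʒ/ have an identical profile: [+continuant], [−labial], [+consonantal], [−sonorant], [+voice], [−dorsal]. No other two segments in the inventory coincide on all 6 features. (They do differ in [strident] and [anterior], which are not among the given features.)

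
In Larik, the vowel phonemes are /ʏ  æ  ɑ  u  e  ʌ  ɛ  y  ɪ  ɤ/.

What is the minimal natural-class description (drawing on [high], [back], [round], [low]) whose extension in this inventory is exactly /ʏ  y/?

[-back, +round]

/ʏ, y/ are all [-back], [+round], and no other segment in the inventory matches both values. Dropping any one of them over-generates: [+round] alone would also admit /u/; [-back] alone would also admit /æ, e, ɛ, ɪ/. No other single listed feature picks out exactly this set either, so fewer than two features will not do.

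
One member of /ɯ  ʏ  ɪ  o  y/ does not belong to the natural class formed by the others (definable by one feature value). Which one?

o

The remaining segments after removing /o/ share [+high]; /o/ (mid back rounded tense vowel) is [−high]. For every other candidate removal, the leftover set fails to share any single feature value that the removed segment lacks.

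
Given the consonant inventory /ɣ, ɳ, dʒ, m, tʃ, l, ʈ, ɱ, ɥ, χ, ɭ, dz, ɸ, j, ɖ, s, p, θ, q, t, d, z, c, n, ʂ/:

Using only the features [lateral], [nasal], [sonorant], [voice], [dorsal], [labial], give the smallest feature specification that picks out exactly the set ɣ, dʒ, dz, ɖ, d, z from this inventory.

[−sonorant, +voice]

/ɣ, dʒ, dz, ɖ, d, z/ are all [−sonorant], [+voice], and no other segment in the inventory matches both values. Dropping any one of them over-generates: [+voice] alone would also admit /ɳ, m, l, ɱ, …/; [−sonorant] alone would also admit /tʃ, ʈ, χ, ɸ, …/. No other single listed feature picks out exactly this set either, so fewer than two features will not do.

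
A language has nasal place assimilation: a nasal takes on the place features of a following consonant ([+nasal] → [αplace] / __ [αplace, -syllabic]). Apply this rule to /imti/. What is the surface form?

[inti]

The only nasal preceding a consonant is /m/ before /t/. /t/ is [+coronal], so /m/ → /n/, giving [inti].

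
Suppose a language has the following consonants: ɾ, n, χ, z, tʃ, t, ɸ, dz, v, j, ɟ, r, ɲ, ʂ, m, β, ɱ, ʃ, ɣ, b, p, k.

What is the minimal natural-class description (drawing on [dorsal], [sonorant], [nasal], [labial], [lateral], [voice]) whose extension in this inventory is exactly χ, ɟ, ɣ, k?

The class [−sonorant], [+dorsal] has exactly /χ, ɟ, ɣ, k/ as its extension in this inventory. No smaller conjunction from the listed features achieves this: [+dorsal] alone would also admit /j, ɲ/; [−sonorant] alone would also admit /z, tʃ, t, ɸ, …/; and checking the remaining single features turns up none with this extension.

[−sonorant, +dorsal]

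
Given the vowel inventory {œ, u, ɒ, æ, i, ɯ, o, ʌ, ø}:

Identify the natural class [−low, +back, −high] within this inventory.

The [−low] segments are /œ, u, i, ɯ, o, ʌ, ø/.
Within that set, [+back] gives /u, ɯ, o, ʌ/.
Then [−high] leaves /o, ʌ/.

o, ʌ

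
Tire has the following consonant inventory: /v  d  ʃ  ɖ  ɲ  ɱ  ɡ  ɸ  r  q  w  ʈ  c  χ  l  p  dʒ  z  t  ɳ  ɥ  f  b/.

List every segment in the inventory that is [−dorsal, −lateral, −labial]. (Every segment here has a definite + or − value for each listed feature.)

d, ʃ, ɖ, r, ʈ, dʒ, z, t, ɳ

Among the inventory, the [−dorsal] segments are /v, d, ʃ, ɖ, ɱ, ɸ, r, ʈ, l, p, dʒ, z, t, ɳ, f, b/.
Within that set, [−lateral] gives /v, d, ʃ, ɖ, ɱ, ɸ, r, ʈ, p, dʒ, z, t, ɳ, f, b/.
Then [−labial] leaves /d, ʃ, ɖ, r, ʈ, dʒ, z, t, ɳ/.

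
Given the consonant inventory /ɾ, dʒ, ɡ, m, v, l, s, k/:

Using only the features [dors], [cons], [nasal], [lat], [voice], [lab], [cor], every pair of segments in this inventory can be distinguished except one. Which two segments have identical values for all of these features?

On the given features, /dʒ/ and /ɾ/ have an identical profile: [-dorsal], [+consonantal], [-nasal], [-lateral], [+voice], [-labial], [+coronal]. No other two segments in the inventory coincide on all 7 features. (They do differ in [sonorant], [strident] and [anterior], which are not among the given features.)

dʒ, ɾ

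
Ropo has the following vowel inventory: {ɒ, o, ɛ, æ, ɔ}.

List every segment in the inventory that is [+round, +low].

Checking each segment against [+round], [+low]: /ɒ/ (low back rounded vowel) satisfies every feature; every other segment in the inventory fails at least one.

ɒ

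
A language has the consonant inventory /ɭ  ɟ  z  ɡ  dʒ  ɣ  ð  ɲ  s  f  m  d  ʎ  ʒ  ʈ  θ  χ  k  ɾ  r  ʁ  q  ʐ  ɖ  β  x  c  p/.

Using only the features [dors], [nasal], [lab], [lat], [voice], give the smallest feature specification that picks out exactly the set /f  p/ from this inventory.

[-voice, +lab]

Every target segment is [-voice], [+labial]; each remaining inventory member fails at least one of these. Each conjunct is needed — [+labial] alone would also admit /m, β/; [-voice] alone would also admit /s, ʈ, θ, χ, …/ — and no other single listed feature has exactly this extension, so two is the minimum.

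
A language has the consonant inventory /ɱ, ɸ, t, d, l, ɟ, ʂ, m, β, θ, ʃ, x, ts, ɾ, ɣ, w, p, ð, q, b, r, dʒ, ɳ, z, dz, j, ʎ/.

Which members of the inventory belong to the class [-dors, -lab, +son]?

Checking each segment against [-dorsal], [-labial], [+sonorant]: /l/ (alveolar lateral approximant), /ɾ/ (alveolar tap), /r/ (alveolar trill), /ɳ/ (retroflex nasal) satisfy every feature; every other segment in the inventory fails at least one.

l, ɾ, r, ɳ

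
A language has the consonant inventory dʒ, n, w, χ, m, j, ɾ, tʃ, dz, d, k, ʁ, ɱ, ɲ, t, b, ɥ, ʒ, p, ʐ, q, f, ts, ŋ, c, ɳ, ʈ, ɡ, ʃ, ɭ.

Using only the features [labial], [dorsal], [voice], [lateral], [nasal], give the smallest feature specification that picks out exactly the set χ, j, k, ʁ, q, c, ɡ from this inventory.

[−nasal, −labial, +dorsal]

The class [−nasal], [−labial], [+dorsal] has exactly /χ, j, k, ʁ, q, c, ɡ/ as its extension in this inventory. No smaller conjunction from the listed features achieves this: [−labial, +dorsal] alone would also admit /ɲ, ŋ/; [−nasal, +dorsal] alone would also admit /w, ɥ/; [−nasal, −labial] alone would also admit /dʒ, ɾ, tʃ, dz, …/; and checking the remaining two-feature bundles turns up none with this extension.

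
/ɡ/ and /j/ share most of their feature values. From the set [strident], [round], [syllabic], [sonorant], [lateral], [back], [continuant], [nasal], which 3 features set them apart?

[sonorant], [continuant], [back]

The two segments share [−strident], [−round], [−syllabic], [−lateral], [−nasal]. The only features from the list on which they differ: /ɡ/ is [−sonorant] while /j/ is [+sonorant]; /ɡ/ is [−continuant] while /j/ is [+continuant]; /ɡ/ is [+back] while /j/ is [−back].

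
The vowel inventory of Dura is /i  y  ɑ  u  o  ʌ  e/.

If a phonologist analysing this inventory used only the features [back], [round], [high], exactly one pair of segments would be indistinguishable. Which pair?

Both /ɑ/ and /ʌ/ are [+back], [−round], [−high]. Since the list omits [low] — which does distinguish the low back unrounded vowel from the mid back unrounded lax vowel — this pair collapses; all other pairs remain distinct.

ɑ, ʌ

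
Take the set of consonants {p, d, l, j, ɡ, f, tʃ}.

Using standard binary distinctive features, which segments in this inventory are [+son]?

The [+sonorant] segments here are /l, j/; the remaining /p, d, ɡ, f, tʃ/ are [-sonorant].

l, j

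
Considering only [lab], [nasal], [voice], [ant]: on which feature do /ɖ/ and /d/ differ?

/ɖ/ is the voiced retroflex stop and /d/ is the voiced alveolar stop. Both are [−labial], [−nasal], [+voice]. /ɖ/ is [−anterior] while /d/ is [+anterior], so the distinguishing feature is [anterior].

[anterior]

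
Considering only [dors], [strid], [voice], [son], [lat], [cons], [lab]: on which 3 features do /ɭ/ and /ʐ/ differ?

[sonorant], [lateral], [strident]

/ɭ/ (retroflex lateral approximant) and /ʐ/ (voiced retroflex fricative) agree on [−dorsal], [+voice], [+consonantal], [−labial]. They differ on [sonorant] (/ɭ/ [+], /ʐ/ [−]), [lateral] (/ɭ/ [+], /ʐ/ [−]), [strident] (/ɭ/ [−], /ʐ/ [+]).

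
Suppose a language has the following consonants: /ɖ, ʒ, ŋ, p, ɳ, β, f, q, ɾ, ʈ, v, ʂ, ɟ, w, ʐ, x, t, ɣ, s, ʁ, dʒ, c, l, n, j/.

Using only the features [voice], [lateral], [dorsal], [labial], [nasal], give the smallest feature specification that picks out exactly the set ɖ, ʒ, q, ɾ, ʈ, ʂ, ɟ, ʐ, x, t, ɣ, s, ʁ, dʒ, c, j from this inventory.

[−nasal, −lateral, −labial]

Every target segment is [−nasal], [−lateral], [−labial]; each remaining inventory member fails at least one of these. Each conjunct is needed — [−lateral, −labial] alone would also admit /ŋ, ɳ, n/; [−nasal, −labial] alone would also admit /l/; [−nasal, −lateral] alone would also admit /p, β, f, v, …/ — and no other combination of two listed features has exactly this extension, so three is the minimum.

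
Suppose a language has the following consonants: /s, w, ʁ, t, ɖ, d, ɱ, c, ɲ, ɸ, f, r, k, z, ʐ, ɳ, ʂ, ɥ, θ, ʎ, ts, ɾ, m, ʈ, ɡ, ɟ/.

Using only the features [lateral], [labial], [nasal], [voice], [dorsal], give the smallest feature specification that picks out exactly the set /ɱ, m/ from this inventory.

[+nasal, +labial]

The class [+nasal], [+labial] has exactly /ɱ, m/ as its extension in this inventory. No smaller conjunction from the listed features achieves this: [+labial] alone would also admit /w, ɸ, f, ɥ/; [+nasal] alone would also admit /ɲ, ɳ/; and checking the remaining single features turns up none with this extension.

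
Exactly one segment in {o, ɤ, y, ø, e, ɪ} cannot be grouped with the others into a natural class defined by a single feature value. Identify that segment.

[tense] groups all but one: /o, y, ø, ɤ, e/ share [+tense] while /ɪ/ (high front unrounded lax vowel) alone is [−tense]. Removing any other segment would not leave a single-feature class that excludes it.

ɪ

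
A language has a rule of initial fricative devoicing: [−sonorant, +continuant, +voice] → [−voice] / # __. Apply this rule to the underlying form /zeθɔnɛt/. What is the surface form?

[seθɔnɛt]

Only the initial segment /z/ is both word-initial and matches the structural description. It is a voiced alveolar fricative, so [−sonorant, +continuant, +voice] holds; changing it to [−voice] with all other features held fixed yields /s/ (voiceless alveolar fricative). No other segment meets both the structural description and the environment, so the output is [seθɔnɛt].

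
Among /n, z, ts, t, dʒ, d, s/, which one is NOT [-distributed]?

/dʒ/ is the voiced postalveolar affricate, which is [+distributed]; the rest — /ts, s, t, d, z, n/ — are [-distributed].

dʒ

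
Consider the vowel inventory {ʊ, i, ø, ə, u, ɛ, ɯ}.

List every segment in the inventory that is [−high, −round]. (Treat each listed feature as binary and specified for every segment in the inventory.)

ə, ɛ

Checking each segment against [−high], [−round]: /ə/ (mid central vowel (schwa)), /ɛ/ (mid front unrounded lax vowel) satisfy every feature; every other segment in the inventory fails at least one.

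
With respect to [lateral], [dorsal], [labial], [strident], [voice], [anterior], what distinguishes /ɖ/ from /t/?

[voice], [anterior]

/ɖ/ is the voiced retroflex stop and /t/ is the voiceless alveolar stop. Both are [−lateral], [−dorsal], [−labial], [−strident]. /ɖ/ is [+voice] while /t/ is [−voice]; /ɖ/ is [−anterior] while /t/ is [+anterior], so the distinguishing features are [voice], [anterior].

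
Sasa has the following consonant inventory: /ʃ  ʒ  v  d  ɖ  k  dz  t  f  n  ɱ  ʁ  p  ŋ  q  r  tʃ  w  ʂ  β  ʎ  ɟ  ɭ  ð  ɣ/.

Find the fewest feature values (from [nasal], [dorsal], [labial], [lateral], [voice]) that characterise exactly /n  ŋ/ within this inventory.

Every target segment is [+nasal], [-labial]; each remaining inventory member fails at least one of these. Each conjunct is needed — [-labial] alone would also admit /ʃ, ʒ, d, ɖ, …/; [+nasal] alone would also admit /ɱ/ — and no other single listed feature has exactly this extension, so two is the minimum.

[+nasal, -labial]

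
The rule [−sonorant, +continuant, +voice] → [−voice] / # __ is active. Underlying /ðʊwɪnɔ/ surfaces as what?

Only the initial segment /ð/ is both word-initial and matches the structural description. It is a voiced dental fricative, so [−sonorant, +continuant, +voice] holds; changing it to [−voice] with all other features held fixed yields /θ/ (voiceless dental fricative). No other segment meets both the structural description and the environment, so the output is [θʊwɪnɔ].

[θʊwɪnɔ]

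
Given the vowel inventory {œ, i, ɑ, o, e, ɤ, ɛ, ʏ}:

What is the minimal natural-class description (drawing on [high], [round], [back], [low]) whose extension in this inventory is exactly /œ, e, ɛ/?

The class [−high], [−back] has exactly /œ, e, ɛ/ as its extension in this inventory. No smaller conjunction from the listed features achieves this: [−back] alone would also admit /i, ʏ/; [−high] alone would also admit /ɑ, o, ɤ/; and checking the remaining single features turns up none with this extension.

[−high, −back]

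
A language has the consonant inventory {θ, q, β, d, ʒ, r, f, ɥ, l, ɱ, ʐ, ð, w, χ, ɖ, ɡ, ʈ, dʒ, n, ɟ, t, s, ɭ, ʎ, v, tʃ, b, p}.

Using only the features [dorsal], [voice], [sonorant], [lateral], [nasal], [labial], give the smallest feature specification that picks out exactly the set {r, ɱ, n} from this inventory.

/r, ɱ, n/ are all [+sonorant], [−lateral], [−dorsal], and no other segment in the inventory matches all three values. Dropping any one of them over-generates: [−lateral, −dorsal] alone would also admit /θ, β, d, ʒ, …/; [+sonorant, −dorsal] alone would also admit /l, ɭ/; [+sonorant, −lateral] alone would also admit /ɥ, w/. No other combination of two listed features picks out exactly this set either, so fewer than three features will not do.

[+sonorant, −lateral, −dorsal]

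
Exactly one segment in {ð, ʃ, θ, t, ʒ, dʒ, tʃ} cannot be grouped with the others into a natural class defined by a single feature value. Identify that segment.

t

/ʒ, ʃ, ð, tʃ, dʒ, θ/ are all [+distributed], but /t/ (voiceless alveolar stop) is [−distributed]. No other single segment can be removed to leave a set sharing one feature value that the removed segment lacks, so /t/ is the odd one out.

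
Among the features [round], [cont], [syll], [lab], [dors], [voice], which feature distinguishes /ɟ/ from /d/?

[dorsal]

The two segments share [-round], [-continuant], [-syllabic], [-labial], [+voice]. The only feature from the list on which they differ: /ɟ/ is [+dorsal] while /d/ is [-dorsal].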